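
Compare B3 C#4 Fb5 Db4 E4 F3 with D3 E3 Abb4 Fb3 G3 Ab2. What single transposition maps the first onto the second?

down a major sixth

From B3 to D3 is 6 letter names — a sixth of some quality.
D3 to B3 is 9 semitones, which makes it a major sixth; the second version is lower, so the direction is down.
Checking another pair — F3 → Ab2 — gives the same interval.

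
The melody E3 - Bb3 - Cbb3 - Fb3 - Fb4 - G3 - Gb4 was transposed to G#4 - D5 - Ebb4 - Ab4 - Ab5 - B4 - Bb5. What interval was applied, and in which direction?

Take the first pair: E3 → G#4. E to G spans 10 letter names, so the interval is some kind of tenth.
E3 to G#4 is 16 semitones, which makes it a major tenth; the second version is higher, so the direction is up.
Checking another pair — Gb4 → Bb5 — gives the same interval.

up a major tenth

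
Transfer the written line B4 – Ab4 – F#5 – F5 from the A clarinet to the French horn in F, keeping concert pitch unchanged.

D#5 C5 A#5 A5

First find concert pitch: the A clarinet sounds a minor third below written, so B4 Ab4 F#5 F5 sounds G#4 F4 D#5 D5.
Then write for French horn in F: it sounds a perfect fifth below written, so the part must be a perfect fifth above concert.
G#4 → D#5
F4 → C5
D#5 → A#5
D5 → A5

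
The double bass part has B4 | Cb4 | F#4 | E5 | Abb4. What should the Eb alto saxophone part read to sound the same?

First find concert pitch: the double bass sounds a perfect octave below written, so B4 Cb4 F#4 E5 Abb4 sounds B3 Cb3 F#3 E4 Abb3.
Then write for Eb alto saxophone: it sounds a major sixth below written, so the part must be a major sixth above concert.
B3 → G#4
Cb3 → Ab3
F#3 → D#4
E4 → C#5
Abb3 → Fb4

G#4 Ab3 D#4 C#5 Fb4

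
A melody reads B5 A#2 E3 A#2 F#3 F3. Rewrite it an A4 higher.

B5 -> E#6
A#2 -> D##3
E3 -> A#3
A#2 -> D##3
F#3 -> B#3
F3 -> B3

E#6 D##3 A#3 D##3 B#3 B3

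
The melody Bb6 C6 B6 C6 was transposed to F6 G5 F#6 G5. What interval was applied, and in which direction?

down a perfect fourth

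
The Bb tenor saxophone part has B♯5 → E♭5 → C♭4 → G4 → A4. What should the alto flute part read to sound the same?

D#5 Gb4 Ebb3 Bb3 C4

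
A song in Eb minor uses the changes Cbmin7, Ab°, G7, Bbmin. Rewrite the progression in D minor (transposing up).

Bbmin7 G° F#7 Amin

Eb minor up to D minor is a major seventh; each chord root moves by that interval while the quality stays the same.
Cbmin7: root Cb up a major seventh → Bb, giving Bbmin7.
Ab°: root Ab up a major seventh → G, giving G°.
G7: root G up a major seventh → F#, giving F#7.
Bbmin: root Bb up a major seventh → A, giving Amin.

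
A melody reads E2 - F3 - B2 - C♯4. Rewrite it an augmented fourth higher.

E2 up an augmented fourth is A#2.
F3: a fourth up reaches B, and 6 semitones makes it B3.
B2 up an augmented fourth is E#3.
An augmented fourth up from C#4 gives F##4.

A#2 B3 E#3 F##4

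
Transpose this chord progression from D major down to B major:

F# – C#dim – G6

D major down to B major is a minor third; each chord root moves by that interval while the quality stays the same.
F#: root F# down a minor third → D#, giving D#.
C#dim: root C# down a minor third → A#, giving A#dim.
G6: root G down a minor third → E, giving E6.

D# A#dim E6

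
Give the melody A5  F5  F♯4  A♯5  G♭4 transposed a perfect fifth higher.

E6 C6 C#5 E#6 Db5

A5 to E6
F5 to C6
F#4 to C#5
A#5 to E#6
Gb4 to Db5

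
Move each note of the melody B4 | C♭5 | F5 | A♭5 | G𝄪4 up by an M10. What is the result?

D#6 Eb6 A6 C7 B##5

B4 to D#6
Cb5 to Eb6
F5 to A6
Ab5 to C7
G##4 to B##5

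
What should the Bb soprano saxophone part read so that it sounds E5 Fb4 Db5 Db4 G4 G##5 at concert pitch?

F#5 Gb4 Eb5 Eb4 A4 A##5

Written C4 sounds as Bb3 on the Bb soprano saxophone, so concert pitches are written a major second up.
E5 to F#5
Fb4 to Gb4
Db5 to Eb5
Db4 to Eb4
G4 to A4
G##5 to A##5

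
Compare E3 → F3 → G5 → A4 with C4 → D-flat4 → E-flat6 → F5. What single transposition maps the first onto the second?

From E3 to C4 is 6 letter names — a sixth of some quality.
E3 to C4 is 8 semitones, which makes it a minor sixth; the second version is higher, so the direction is up.
Checking another pair — A4 → F5 — gives the same interval.

up a minor sixth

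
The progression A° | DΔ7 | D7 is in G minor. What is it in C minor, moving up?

G minor up to C minor is a perfect fourth; each chord root moves by that interval while the quality stays the same.
A°: root A up a perfect fourth → D, giving D°.
DΔ7: root D up a perfect fourth → G, giving GΔ7.
D7: root D up a perfect fourth → G, giving G7.

D° GΔ7 G7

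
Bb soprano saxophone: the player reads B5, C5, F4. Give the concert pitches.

The Bb soprano saxophone sounds a major second below written, so transpose each written note down a major second.
B5 to A5
C5 to Bb4
F4 to Eb4

A5 Bb4 Eb4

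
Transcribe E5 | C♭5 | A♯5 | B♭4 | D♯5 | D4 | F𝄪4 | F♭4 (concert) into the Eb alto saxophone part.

C#6 Ab5 F##6 G5 B#5 B4 D##5 Db5

The Eb alto saxophone sounds a major sixth below written, so the written part must be a major sixth above concert — transpose each note up.
E5 to C#6
Cb5 to Ab5
A#5 to F##6
Bb4 to G5
D#5 to B#5
D4 to B4
F##4 to D##5
Fb4 to Db5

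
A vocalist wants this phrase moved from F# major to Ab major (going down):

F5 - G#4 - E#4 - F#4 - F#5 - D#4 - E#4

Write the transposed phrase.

Abb4 Bb3 G3 Ab3 Ab4 F3 G3

From F# down to Ab is an augmented sixth; apply that to each pitch.
F5 becomes Abb4
G#4 becomes Bb3
E#4 becomes G3
F#4 becomes Ab3
F#5 becomes Ab4
D#4 becomes F3
E#4 becomes G3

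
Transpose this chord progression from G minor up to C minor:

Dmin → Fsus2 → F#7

G minor up to C minor is a perfect fourth; each chord root moves by that interval while the quality stays the same.
Dmin: root D up a perfect fourth → G, giving Gmin.
Fsus2: root F up a perfect fourth → Bb, giving Bbsus2.
F#7: root F# up a perfect fourth → B, giving B7.

Gmin Bbsus2 B7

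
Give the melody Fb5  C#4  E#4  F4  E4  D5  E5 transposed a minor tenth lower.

Db4 A#2 C##3 D3 C#3 B3 C#4

Fb5: a tenth down reaches D, and 15 semitones makes it Db4.
C#4: a tenth down reaches A, and 15 semitones makes it A#2.
E#4 down a minor tenth is C##3.
A minor tenth down from F4 gives D3.
E4 down a minor tenth is C#3.
A minor tenth down from D5 gives B3.
E5: a tenth down reaches C, and 15 semitones makes it C#4.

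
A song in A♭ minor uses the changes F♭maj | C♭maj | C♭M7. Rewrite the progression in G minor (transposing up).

A♭ minor up to G minor is a major seventh; each chord root moves by that interval while the quality stays the same.
F♭maj: root F♭ up a major seventh → Eb, giving Ebmaj.
C♭maj: root C♭ up a major seventh → Bb, giving Bbmaj.
C♭M7: root C♭ up a major seventh → Bb, giving BbM7.

Ebmaj Bbmaj BbM7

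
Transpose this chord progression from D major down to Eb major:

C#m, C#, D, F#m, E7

D major down to Eb major is a major seventh; each chord root moves by that interval while the quality stays the same.
C#m: root C# down a major seventh → D, giving Dm.
C#: root C# down a major seventh → D, giving D.
D: root D down a major seventh → Eb, giving Eb.
F#m: root F# down a major seventh → G, giving Gm.
E7: root E down a major seventh → F, giving F7.

Dm D Eb Gm F7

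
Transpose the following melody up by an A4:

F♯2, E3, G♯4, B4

F#2 gives B#2
E3 gives A#3
G#4 gives C##5
B4 gives E#5

B#2 A#3 C##5 E#5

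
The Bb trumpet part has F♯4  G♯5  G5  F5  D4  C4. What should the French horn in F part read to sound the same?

B4 C#6 C6 Bb5 G4 F4

First find concert pitch: the Bb trumpet sounds a major second below written, so F♯4 G♯5 G5 F5 D4 C4 sounds E4 F#5 F5 Eb5 C4 Bb3.
Then write for French horn in F: it sounds a perfect fifth below written, so the part must be a perfect fifth above concert.
E4 → B4
F#5 → C#6
F5 → C6
Eb5 → Bb5
C4 → G4
Bb3 → F4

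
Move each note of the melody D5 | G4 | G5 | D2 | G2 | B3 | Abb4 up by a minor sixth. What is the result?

Bb5 Eb5 Eb6 Bb2 Eb3 G4 Fbb5

D5 up a minor sixth is Bb5.
A minor sixth up from G4 gives Eb5.
A minor sixth up from G5 gives Eb6.
D2 up a minor sixth is Bb2.
G2: a sixth up reaches E, and 8 semitones makes it Eb3.
A minor sixth up from B3 gives G4.
Abb4 up a minor sixth is Fbb5.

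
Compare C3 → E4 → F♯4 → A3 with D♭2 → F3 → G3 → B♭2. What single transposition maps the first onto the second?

Take the first pair: C3 → Db2. C to D spans 7 letter names, so the interval is some kind of seventh.
Db2 to C3 is 11 semitones, which makes it a major seventh; the second version is lower, so the direction is down.
Checking another pair — A3 → Bb2 — gives the same interval.

down a major seventh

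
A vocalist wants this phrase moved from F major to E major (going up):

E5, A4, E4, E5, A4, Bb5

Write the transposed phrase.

D#6 G#5 D#5 D#6 G#5 A6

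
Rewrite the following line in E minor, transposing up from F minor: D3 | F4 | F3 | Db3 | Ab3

C#4 E5 E4 C4 G4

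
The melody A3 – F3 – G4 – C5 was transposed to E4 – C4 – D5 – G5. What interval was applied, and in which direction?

Take the first pair: A3 → E4. A to E spans 5 letter names, so the interval is some kind of fifth.
A3 to E4 is 7 semitones, which makes it a perfect fifth; the second version is higher, so the direction is up.
Checking another pair — C5 → G5 — gives the same interval.

up a perfect fifth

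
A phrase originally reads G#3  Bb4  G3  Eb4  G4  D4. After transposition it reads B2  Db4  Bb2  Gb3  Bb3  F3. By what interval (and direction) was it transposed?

From G#3 to B2 is 6 letter names — a sixth of some quality.
B2 to G#3 is 9 semitones, which makes it a major sixth; the second version is lower, so the direction is down.
Checking another pair — D4 → F3 — gives the same interval.

down a major sixth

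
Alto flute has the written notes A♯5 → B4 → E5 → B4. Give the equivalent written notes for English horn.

First find concert pitch: the alto flute sounds a perfect fourth below written, so A♯5 B4 E5 B4 sounds E#5 F#4 B4 F#4.
Then write for English horn: it sounds a perfect fifth below written, so the part must be a perfect fifth above concert.
E#5 → B#5
F#4 → C#5
B4 → F#5
F#4 → C#5

B#5 C#5 F#5 C#5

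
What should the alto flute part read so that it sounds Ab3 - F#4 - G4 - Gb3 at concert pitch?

Db4 B4 C5 Cb4

Written C4 sounds as G3 on the alto flute, so concert pitches are written a perfect fourth up.
Ab3 -> Db4
F#4 -> B4
G4 -> C5
Gb3 -> Cb4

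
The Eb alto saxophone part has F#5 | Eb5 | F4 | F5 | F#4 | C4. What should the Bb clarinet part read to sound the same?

B4 Ab4 Bb3 Bb4 B3 F3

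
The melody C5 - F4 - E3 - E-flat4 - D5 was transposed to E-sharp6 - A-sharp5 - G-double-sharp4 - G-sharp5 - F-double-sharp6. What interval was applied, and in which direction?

From C5 to E#6 is 10 letter names — a tenth of some quality.
C5 to E#6 is 17 semitones, which makes it an augmented tenth; the second version is higher, so the direction is up.
Checking another pair — D5 → F##6 — gives the same interval.

up an augmented tenth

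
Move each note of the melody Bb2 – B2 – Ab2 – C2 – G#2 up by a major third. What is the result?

D3 D#3 C3 E2 B#2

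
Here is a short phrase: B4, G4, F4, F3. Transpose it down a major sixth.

B4: a sixth down reaches D, and 9 semitones makes it D4.
A major sixth down from G4 gives Bb3.
A major sixth down from F4 gives Ab3.
F3: a sixth down reaches A, and 9 semitones makes it Ab2.

D4 Bb3 Ab3 Ab2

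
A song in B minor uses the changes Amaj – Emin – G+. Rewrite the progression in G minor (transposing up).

Fmaj Cmin Eb+

B minor up to G minor is a minor sixth; each chord root moves by that interval while the quality stays the same.
Amaj: root A up a minor sixth → F, giving Fmaj.
Emin: root E up a minor sixth → C, giving Cmin.
G+: root G up a minor sixth → Eb, giving Eb+.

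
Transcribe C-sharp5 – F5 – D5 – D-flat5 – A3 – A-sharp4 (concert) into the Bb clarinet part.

Written C4 sounds as Bb3 on the Bb clarinet, so concert pitches are written a major second up.
C#5 → D#5
F5 → G5
D5 → E5
Db5 → Eb5
A3 → B3
A#4 → B#4

D#5 G5 E5 Eb5 B3 B#4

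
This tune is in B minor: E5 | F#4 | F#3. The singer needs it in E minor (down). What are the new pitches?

A4 B3 B2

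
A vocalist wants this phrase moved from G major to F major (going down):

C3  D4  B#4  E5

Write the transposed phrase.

Bb2 C4 A#4 D5

From G down to F is a major second; apply that to each pitch.
C3 → Bb2
D4 → C4
B#4 → A#4
E5 → D5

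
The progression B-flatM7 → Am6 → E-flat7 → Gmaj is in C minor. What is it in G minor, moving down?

FM7 Em6 Bb7 Dmaj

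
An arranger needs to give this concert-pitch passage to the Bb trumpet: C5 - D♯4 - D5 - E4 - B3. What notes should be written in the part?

D5 E#4 E5 F#4 C#4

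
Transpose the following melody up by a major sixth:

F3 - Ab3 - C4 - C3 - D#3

D4 F4 A4 A3 B#3

F3 to D4
Ab3 to F4
C4 to A4
C3 to A3
D#3 to B#3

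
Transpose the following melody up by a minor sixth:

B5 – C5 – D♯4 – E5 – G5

G6 Ab5 B4 C6 Eb6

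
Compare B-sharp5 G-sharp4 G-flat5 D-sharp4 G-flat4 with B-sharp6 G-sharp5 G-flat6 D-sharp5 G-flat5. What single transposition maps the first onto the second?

Take the first pair: B#5 → B#6. B to B spans 8 letter names, so the interval is some kind of octave.
B#5 to B#6 is 12 semitones, which makes it a perfect octave; the second version is higher, so the direction is up.
Checking another pair — Gb4 → Gb5 — gives the same interval.

up a perfect octave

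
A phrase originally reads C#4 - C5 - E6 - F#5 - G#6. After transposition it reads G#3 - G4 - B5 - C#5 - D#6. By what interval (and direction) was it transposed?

down a perfect fourth

From C#4 to G#3 is 4 letter names — a fourth of some quality.
G#3 to C#4 is 5 semitones, which makes it a perfect fourth; the second version is lower, so the direction is down.
Checking another pair — G#6 → D#6 — gives the same interval.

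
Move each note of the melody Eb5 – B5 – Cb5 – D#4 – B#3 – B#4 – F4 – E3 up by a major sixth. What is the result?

C6 G#6 Ab5 B#4 G##4 G##5 D5 C#4

A major sixth up from Eb5 gives C6.
B5: a sixth up reaches G, and 9 semitones makes it G#6.
Cb5 up a major sixth is Ab5.
D#4: a sixth up reaches B, and 9 semitones makes it B#4.
A major sixth up from B#3 gives G##4.
A major sixth up from B#4 gives G##5.
A major sixth up from F4 gives D5.
E3: a sixth up reaches C, and 9 semitones makes it C#4.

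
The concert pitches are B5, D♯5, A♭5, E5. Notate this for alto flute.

The alto flute sounds a perfect fourth below written, so the written part must be a perfect fourth above concert — transpose each note up.
B5 gives E6
D#5 gives G#5
Ab5 gives Db6
E5 gives A5

E6 G#5 Db6 A5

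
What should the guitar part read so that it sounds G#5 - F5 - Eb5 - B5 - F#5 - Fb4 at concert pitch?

G#6 F6 Eb6 B6 F#6 Fb5

The guitar sounds a perfect octave below written, so the written part must be a perfect octave above concert — transpose each note up.
G#5 -> G#6
F5 -> F6
Eb5 -> Eb6
B5 -> B6
F#5 -> F#6
Fb4 -> Fb5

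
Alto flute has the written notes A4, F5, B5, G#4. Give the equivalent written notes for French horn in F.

B4 G5 C#6 A#4

First find concert pitch: the alto flute sounds a perfect fourth below written, so A4 F5 B5 G#4 sounds E4 C5 F#5 D#4.
Then write for French horn in F: it sounds a perfect fifth below written, so the part must be a perfect fifth above concert.
E4 → B4
C5 → G5
F#5 → C#6
D#4 → A#4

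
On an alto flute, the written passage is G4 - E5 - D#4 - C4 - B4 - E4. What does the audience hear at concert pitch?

The alto flute sounds a perfect fourth below written, so transpose each written note down a perfect fourth.
G4 becomes D4
E5 becomes B4
D#4 becomes A#3
C4 becomes G3
B4 becomes F#4
E4 becomes B3

D4 B4 A#3 G3 F#4 B3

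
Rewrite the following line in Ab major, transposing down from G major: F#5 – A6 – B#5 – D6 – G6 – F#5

From G down to Ab is a major seventh; apply that to each pitch.
F#5 -> G4
A6 -> Bb5
B#5 -> C#5
D6 -> Eb5
G6 -> Ab5
F#5 -> G4

G4 Bb5 C#5 Eb5 Ab5 G4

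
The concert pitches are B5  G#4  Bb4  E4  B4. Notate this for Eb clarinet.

Written C4 sounds as Eb4 on the Eb clarinet, so concert pitches are written a minor third down.
B5 gives G#5
G#4 gives E#4
Bb4 gives G4
E4 gives C#4
B4 gives G#4

G#5 E#4 G4 C#4 G#4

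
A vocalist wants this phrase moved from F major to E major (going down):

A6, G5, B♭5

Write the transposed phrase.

G#6 F#5 A5

From F down to E is a minor second; apply that to each pitch.
A6 gives G#6
G5 gives F#5
Bb5 gives A5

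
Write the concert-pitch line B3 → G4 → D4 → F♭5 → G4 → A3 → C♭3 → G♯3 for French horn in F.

F#4 D5 A4 Cb6 D5 E4 Gb3 D#4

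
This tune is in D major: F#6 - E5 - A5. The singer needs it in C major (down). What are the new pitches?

E6 D5 G5

D major to C major down is a major second, so every note moves down by that interval.
F#6 to E6
E5 to D5
A5 to G5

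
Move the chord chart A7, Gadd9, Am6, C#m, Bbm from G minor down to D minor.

G minor down to D minor is a perfect fourth; each chord root moves by that interval while the quality stays the same.
A7: root A down a perfect fourth → E, giving E7.
Gadd9: root G down a perfect fourth → D, giving Dadd9.
Am6: root A down a perfect fourth → E, giving Em6.
C#m: root C# down a perfect fourth → G#, giving G#m.
Bbm: root Bb down a perfect fourth → F, giving Fm.

E7 Dadd9 Em6 G#m Fm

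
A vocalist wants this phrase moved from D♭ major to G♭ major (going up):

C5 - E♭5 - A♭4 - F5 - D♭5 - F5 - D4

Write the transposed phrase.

D♭ major to G♭ major up is a perfect fourth, so every note moves up by that interval.
C5 → F5
Eb5 → Ab5
Ab4 → Db5
F5 → Bb5
Db5 → Gb5
F5 → Bb5
D4 → G4

F5 Ab5 Db5 Bb5 Gb5 Bb5 G4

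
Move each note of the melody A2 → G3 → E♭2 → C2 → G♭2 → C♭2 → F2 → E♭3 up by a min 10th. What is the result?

C4 Bb4 Gb3 Eb3 Bbb3 Ebb3 Ab3 Gb4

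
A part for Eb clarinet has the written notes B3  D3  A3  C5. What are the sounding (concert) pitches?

D4 F3 C4 Eb5

The Eb clarinet sounds a minor third above written, so transpose each written note up a minor third.
B3 gives D4
D3 gives F3
A3 gives C4
C5 gives Eb5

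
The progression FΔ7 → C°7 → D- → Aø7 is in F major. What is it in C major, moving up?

F major up to C major is a perfect fifth; each chord root moves by that interval while the quality stays the same.
FΔ7: root F up a perfect fifth → C, giving CΔ7.
C°7: root C up a perfect fifth → G, giving G°7.
D-: root D up a perfect fifth → A, giving A-.
Aø7: root A up a perfect fifth → E, giving Eø7.

CΔ7 G°7 A- Eø7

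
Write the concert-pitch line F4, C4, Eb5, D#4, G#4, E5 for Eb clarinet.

Written C4 sounds as Eb4 on the Eb clarinet, so concert pitches are written a minor third down.
F4 to D4
C4 to A3
Eb5 to C5
D#4 to B#3
G#4 to E#4
E5 to C#5

D4 A3 C5 B#3 E#4 C#5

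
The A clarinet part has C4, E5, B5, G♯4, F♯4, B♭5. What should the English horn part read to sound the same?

First find concert pitch: the A clarinet sounds a minor third below written, so C4 E5 B5 G♯4 F♯4 B♭5 sounds A3 C#5 G#5 E#4 D#4 G5.
Then write for English horn: it sounds a perfect fifth below written, so the part must be a perfect fifth above concert.
A3 → E4
C#5 → G#5
G#5 → D#6
E#4 → B#4
D#4 → A#4
G5 → D6

E4 G#5 D#6 B#4 A#4 D6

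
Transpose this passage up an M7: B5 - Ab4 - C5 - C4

A#6 G5 B5 B4

B5 → A#6
Ab4 → G5
C5 → B5
C4 → B4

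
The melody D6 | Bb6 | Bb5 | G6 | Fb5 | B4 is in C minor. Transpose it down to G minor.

C minor to G minor down is a perfect fourth, so every note moves down by that interval.
D6 -> A5
Bb6 -> F6
Bb5 -> F5
G6 -> D6
Fb5 -> Cb5
B4 -> F#4

A5 F6 F5 D6 Cb5 F#4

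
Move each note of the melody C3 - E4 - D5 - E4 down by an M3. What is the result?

Ab2 C4 Bb4 C4

C3 becomes Ab2
E4 becomes C4
D5 becomes Bb4
E4 becomes C4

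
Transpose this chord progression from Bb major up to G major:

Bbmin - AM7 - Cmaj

Gmin F#M7 Amaj

Bb major up to G major is a major sixth; each chord root moves by that interval while the quality stays the same.
Bbmin: root Bb up a major sixth → G, giving Gmin.
AM7: root A up a major sixth → F#, giving F#M7.
Cmaj: root C up a major sixth → A, giving Amaj.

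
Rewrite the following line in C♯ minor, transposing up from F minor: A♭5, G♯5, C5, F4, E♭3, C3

E6 D##6 G#5 C#5 B3 G#3

From F up to C♯ is an augmented fifth; apply that to each pitch.
Ab5 → E6
G#5 → D##6
C5 → G#5
F4 → C#5
Eb3 → B3
C3 → G#3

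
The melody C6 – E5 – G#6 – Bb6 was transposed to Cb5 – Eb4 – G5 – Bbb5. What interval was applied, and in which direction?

down an augmented octave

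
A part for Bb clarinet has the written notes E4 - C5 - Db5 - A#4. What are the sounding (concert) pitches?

D4 Bb4 Cb5 G#4

The Bb clarinet sounds a major second below written, so transpose each written note down a major second.
E4 gives D4
C5 gives Bb4
Db5 gives Cb5
A#4 gives G#4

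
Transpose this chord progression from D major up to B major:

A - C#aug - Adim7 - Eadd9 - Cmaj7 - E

F# A#aug F#dim7 C#add9 Amaj7 C#

D major up to B major is a major sixth; each chord root moves by that interval while the quality stays the same.
A: root A up a major sixth → F#, giving F#.
C#aug: root C# up a major sixth → A#, giving A#aug.
Adim7: root A up a major sixth → F#, giving F#dim7.
Eadd9: root E up a major sixth → C#, giving C#add9.
Cmaj7: root C up a major sixth → A, giving Amaj7.
E: root E up a major sixth → C#, giving C#.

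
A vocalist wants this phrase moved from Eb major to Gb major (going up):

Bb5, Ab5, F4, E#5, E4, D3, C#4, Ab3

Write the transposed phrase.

Db6 Cb6 Ab4 G#5 G4 F3 E4 Cb4

From Eb up to Gb is a minor third; apply that to each pitch.
Bb5 -> Db6
Ab5 -> Cb6
F4 -> Ab4
E#5 -> G#5
E4 -> G4
D3 -> F3
C#4 -> E4
Ab3 -> Cb4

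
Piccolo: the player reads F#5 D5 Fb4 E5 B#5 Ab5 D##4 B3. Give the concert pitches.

F#6 D6 Fb5 E6 B#6 Ab6 D##5 B4

Written C4 on the piccolo sounds as C5, a perfect octave higher; apply that shift to every note.
F#5 gives F#6
D5 gives D6
Fb4 gives Fb5
E5 gives E6
B#5 gives B#6
Ab5 gives Ab6
D##4 gives D##5
B3 gives B4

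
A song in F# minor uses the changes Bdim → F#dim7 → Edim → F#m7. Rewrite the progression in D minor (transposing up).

Gdim Ddim7 Cdim Dm7

F# minor up to D minor is a minor sixth; each chord root moves by that interval while the quality stays the same.
Bdim: root B up a minor sixth → G, giving Gdim.
F#dim7: root F# up a minor sixth → D, giving Ddim7.
Edim: root E up a minor sixth → C, giving Cdim.
F#m7: root F# up a minor sixth → D, giving Dm7.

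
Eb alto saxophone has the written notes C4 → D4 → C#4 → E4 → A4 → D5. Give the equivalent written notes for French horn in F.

First find concert pitch: the Eb alto saxophone sounds a major sixth below written, so C4 D4 C#4 E4 A4 D5 sounds Eb3 F3 E3 G3 C4 F4.
Then write for French horn in F: it sounds a perfect fifth below written, so the part must be a perfect fifth above concert.
Eb3 → Bb3
F3 → C4
E3 → B3
G3 → D4
C4 → G4
F4 → C5

Bb3 C4 B3 D4 G4 C5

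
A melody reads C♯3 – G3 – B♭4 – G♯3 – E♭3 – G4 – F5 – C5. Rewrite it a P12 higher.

G#4 D5 F6 D#5 Bb4 D6 C7 G6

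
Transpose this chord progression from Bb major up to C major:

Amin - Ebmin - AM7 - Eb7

Bmin Fmin BM7 F7

Bb major up to C major is a major second; each chord root moves by that interval while the quality stays the same.
Amin: root A up a major second → B, giving Bmin.
Ebmin: root Eb up a major second → F, giving Fmin.
AM7: root A up a major second → B, giving BM7.
Eb7: root Eb up a major second → F, giving F7.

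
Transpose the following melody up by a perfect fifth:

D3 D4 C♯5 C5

A3 A4 G#5 G5

D3 to A3
D4 to A4
C#5 to G#5
C5 to G5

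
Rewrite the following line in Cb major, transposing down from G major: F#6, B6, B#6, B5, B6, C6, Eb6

From G down to Cb is an augmented fifth; apply that to each pitch.
F#6 becomes Bb5
B6 becomes Eb6
B#6 becomes E6
B5 becomes Eb5
B6 becomes Eb6
C6 becomes Fb5
Eb6 becomes Abb5

Bb5 Eb6 E6 Eb5 Eb6 Fb5 Abb5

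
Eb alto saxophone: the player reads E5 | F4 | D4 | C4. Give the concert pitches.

Written C4 on the Eb alto saxophone sounds as Eb3, a major sixth lower; apply that shift to every note.
E5 -> G4
F4 -> Ab3
D4 -> F3
C4 -> Eb3

G4 Ab3 F3 Eb3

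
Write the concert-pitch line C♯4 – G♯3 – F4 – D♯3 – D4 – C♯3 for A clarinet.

E4 B3 Ab4 F#3 F4 E3

The A clarinet sounds a minor third below written, so the written part must be a minor third above concert — transpose each note up.
C#4 becomes E4
G#3 becomes B3
F4 becomes Ab4
D#3 becomes F#3
D4 becomes F4
C#3 becomes E3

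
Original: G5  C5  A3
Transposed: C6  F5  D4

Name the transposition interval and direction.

up a perfect fourth

Take the first pair: G5 → C6. G to C spans 4 letter names, so the interval is some kind of fourth.
G5 to C6 is 5 semitones, which makes it a perfect fourth; the second version is higher, so the direction is up.
Checking another pair — A3 → D4 — gives the same interval.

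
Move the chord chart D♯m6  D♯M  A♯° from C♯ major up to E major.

C♯ major up to E major is a minor third; each chord root moves by that interval while the quality stays the same.
D♯m6: root D♯ up a minor third → F#, giving F#m6.
D♯M: root D♯ up a minor third → F#, giving F#M.
A♯°: root A♯ up a minor third → C#, giving C#°.

F#m6 F#M C#°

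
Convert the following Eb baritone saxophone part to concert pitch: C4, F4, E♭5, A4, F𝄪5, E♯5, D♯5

Eb2 Ab2 Gb3 C3 A#3 G#3 F#3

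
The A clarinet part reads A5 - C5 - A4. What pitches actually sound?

F#5 A4 F#4

Written C4 on the A clarinet sounds as A3, a minor third lower; apply that shift to every note.
A5 gives F#5
C5 gives A4
A4 gives F#4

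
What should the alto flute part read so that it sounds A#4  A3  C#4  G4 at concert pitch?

Written C4 sounds as G3 on the alto flute, so concert pitches are written a perfect fourth up.
A#4 gives D#5
A3 gives D4
C#4 gives F#4
G4 gives C5

D#5 D4 F#4 C5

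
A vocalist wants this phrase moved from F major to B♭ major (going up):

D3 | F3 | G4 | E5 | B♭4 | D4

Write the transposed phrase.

G3 Bb3 C5 A5 Eb5 G4

From F up to B♭ is a perfect fourth; apply that to each pitch.
D3 → G3
F3 → Bb3
G4 → C5
E5 → A5
Bb4 → Eb5
D4 → G4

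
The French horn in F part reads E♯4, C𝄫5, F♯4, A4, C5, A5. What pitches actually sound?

The French horn in F sounds a perfect fifth below written, so transpose each written note down a perfect fifth.
E#4 to A#3
Cbb5 to Fbb4
F#4 to B3
A4 to D4
C5 to F4
A5 to D5

A#3 Fbb4 B3 D4 F4 D5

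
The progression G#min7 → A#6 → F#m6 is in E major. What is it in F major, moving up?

E major up to F major is a minor second; each chord root moves by that interval while the quality stays the same.
G#min7: root G# up a minor second → A, giving Amin7.
A#6: root A# up a minor second → B, giving B6.
F#m6: root F# up a minor second → G, giving Gm6.

Amin7 B6 Gm6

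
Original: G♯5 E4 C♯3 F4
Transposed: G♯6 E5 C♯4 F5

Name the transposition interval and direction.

up a perfect octave

From G#5 to G#6 is 8 letter names — an octave of some quality.
G#5 to G#6 is 12 semitones, which makes it a perfect octave; the second version is higher, so the direction is up.
Checking another pair — F4 → F5 — gives the same interval.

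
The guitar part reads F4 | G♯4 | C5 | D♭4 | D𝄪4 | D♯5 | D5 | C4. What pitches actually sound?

The guitar sounds a perfect octave below written, so transpose each written note down a perfect octave.
F4 to F3
G#4 to G#3
C5 to C4
Db4 to Db3
D##4 to D##3
D#5 to D#4
D5 to D4
C4 to C3

F3 G#3 C4 Db3 D##3 D#4 D4 C3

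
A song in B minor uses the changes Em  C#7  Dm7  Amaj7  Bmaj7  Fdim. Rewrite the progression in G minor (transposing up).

B minor up to G minor is a minor sixth; each chord root moves by that interval while the quality stays the same.
Em: root E up a minor sixth → C, giving Cm.
C#7: root C# up a minor sixth → A, giving A7.
Dm7: root D up a minor sixth → Bb, giving Bbm7.
Amaj7: root A up a minor sixth → F, giving Fmaj7.
Bmaj7: root B up a minor sixth → G, giving Gmaj7.
Fdim: root F up a minor sixth → Db, giving Dbdim.

Cm A7 Bbm7 Fmaj7 Gmaj7 Dbdim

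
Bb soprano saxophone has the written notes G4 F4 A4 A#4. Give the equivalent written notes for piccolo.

F3 Eb3 G3 G#3

First find concert pitch: the Bb soprano saxophone sounds a major second below written, so G4 F4 A4 A#4 sounds F4 Eb4 G4 G#4.
Then write for piccolo: it sounds a perfect octave above written, so the part must be a perfect octave below concert.
F4 → F3
Eb4 → Eb3
G4 → G3
G#4 → G#3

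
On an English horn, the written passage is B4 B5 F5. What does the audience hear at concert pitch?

E4 E5 Bb4

The English horn sounds a perfect fifth below written, so transpose each written note down a perfect fifth.
B4 becomes E4
B5 becomes E5
F5 becomes Bb4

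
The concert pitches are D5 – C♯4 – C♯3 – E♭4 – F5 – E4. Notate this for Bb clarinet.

E5 D#4 D#3 F4 G5 F#4

Written C4 sounds as Bb3 on the Bb clarinet, so concert pitches are written a major second up.
D5 → E5
C#4 → D#4
C#3 → D#3
Eb4 → F4
F5 → G5
E4 → F#4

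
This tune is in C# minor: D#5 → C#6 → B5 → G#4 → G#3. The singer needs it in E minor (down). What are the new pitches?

F#4 E5 D5 B3 B2

From C# down to E is a major sixth; apply that to each pitch.
D#5 -> F#4
C#6 -> E5
B5 -> D5
G#4 -> B3
G#3 -> B2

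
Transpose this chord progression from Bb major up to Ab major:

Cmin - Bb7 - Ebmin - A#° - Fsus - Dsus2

Bbmin Ab7 Dbmin G#° Ebsus Csus2

Bb major up to Ab major is a minor seventh; each chord root moves by that interval while the quality stays the same.
Cmin: root C up a minor seventh → Bb, giving Bbmin.
Bb7: root Bb up a minor seventh → Ab, giving Ab7.
Ebmin: root Eb up a minor seventh → Db, giving Dbmin.
A#°: root A# up a minor seventh → G#, giving G#°.
Fsus: root F up a minor seventh → Eb, giving Ebsus.
Dsus2: root D up a minor seventh → C, giving Csus2.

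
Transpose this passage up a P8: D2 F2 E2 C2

D2 to D3
F2 to F3
E2 to E3
C2 to C3

D3 F3 E3 C3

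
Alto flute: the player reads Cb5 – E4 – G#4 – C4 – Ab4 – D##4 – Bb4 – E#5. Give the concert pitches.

Written C4 on the alto flute sounds as G3, a perfect fourth lower; apply that shift to every note.
Cb5 → Gb4
E4 → B3
G#4 → D#4
C4 → G3
Ab4 → Eb4
D##4 → A##3
Bb4 → F4
E#5 → B#4

Gb4 B3 D#4 G3 Eb4 A##3 F4 B#4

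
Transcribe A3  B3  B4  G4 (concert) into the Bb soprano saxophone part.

B3 C#4 C#5 A4

The Bb soprano saxophone sounds a major second below written, so the written part must be a major second above concert — transpose each note up.
A3 gives B3
B3 gives C#4
B4 gives C#5
G4 gives A4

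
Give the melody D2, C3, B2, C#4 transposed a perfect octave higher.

D3 C4 B3 C#5

D2 up a perfect octave is D3.
C3 up a perfect octave is C4.
B2: an octave up reaches B, and 12 semitones makes it B3.
A perfect octave up from C#4 gives C#5.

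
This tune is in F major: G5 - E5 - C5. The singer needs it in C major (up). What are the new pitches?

D6 B5 G5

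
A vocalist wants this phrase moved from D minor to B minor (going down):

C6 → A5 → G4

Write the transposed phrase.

A5 F#5 E4

From D down to B is a minor third; apply that to each pitch.
C6 -> A5
A5 -> F#5
G4 -> E4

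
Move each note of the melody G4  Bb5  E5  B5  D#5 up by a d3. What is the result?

Bbb4 Dbb6 Gb5 Db6 F5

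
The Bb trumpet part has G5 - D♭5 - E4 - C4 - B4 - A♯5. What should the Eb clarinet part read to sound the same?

First find concert pitch: the Bb trumpet sounds a major second below written, so G5 D♭5 E4 C4 B4 A♯5 sounds F5 Cb5 D4 Bb3 A4 G#5.
Then write for Eb clarinet: it sounds a minor third above written, so the part must be a minor third below concert.
F5 → D5
Cb5 → Ab4
D4 → B3
Bb3 → G3
A4 → F#4
G#5 → E#5

D5 Ab4 B3 G3 F#4 E#5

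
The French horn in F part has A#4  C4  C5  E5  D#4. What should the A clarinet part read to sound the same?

F#4 Ab3 Ab4 C5 B3

First find concert pitch: the French horn in F sounds a perfect fifth below written, so A#4 C4 C5 E5 D#4 sounds D#4 F3 F4 A4 G#3.
Then write for A clarinet: it sounds a minor third below written, so the part must be a minor third above concert.
D#4 → F#4
F3 → Ab3
F4 → Ab4
A4 → C5
G#3 → B3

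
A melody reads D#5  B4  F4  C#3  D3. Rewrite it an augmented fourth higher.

D#5 -> G##5
B4 -> E#5
F4 -> B4
C#3 -> F##3
D3 -> G#3

G##5 E#5 B4 F##3 G#3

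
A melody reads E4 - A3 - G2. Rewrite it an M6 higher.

C#5 F#4 E3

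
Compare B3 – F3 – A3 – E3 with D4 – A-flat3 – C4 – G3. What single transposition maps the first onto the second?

Take the first pair: B3 → D4. B to D spans 3 letter names, so the interval is some kind of third.
B3 to D4 is 3 semitones, which makes it a minor third; the second version is higher, so the direction is up.
Checking another pair — E3 → G3 — gives the same interval.

up a minor third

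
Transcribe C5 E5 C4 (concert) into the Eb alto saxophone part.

A5 C#6 A4

The Eb alto saxophone sounds a major sixth below written, so the written part must be a major sixth above concert — transpose each note up.
C5 -> A5
E5 -> C#6
C4 -> A4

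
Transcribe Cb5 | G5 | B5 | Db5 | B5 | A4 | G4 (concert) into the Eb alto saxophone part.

Ab5 E6 G#6 Bb5 G#6 F#5 E5

The Eb alto saxophone sounds a major sixth below written, so the written part must be a major sixth above concert — transpose each note up.
Cb5 gives Ab5
G5 gives E6
B5 gives G#6
Db5 gives Bb5
B5 gives G#6
A4 gives F#5
G4 gives E5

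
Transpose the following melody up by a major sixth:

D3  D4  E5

D3 up a major sixth is B3.
D4 up a major sixth is B4.
E5: a sixth up reaches C, and 9 semitones makes it C#6.

B3 B4 C#6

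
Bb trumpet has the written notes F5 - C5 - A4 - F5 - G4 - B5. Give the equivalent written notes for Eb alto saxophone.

First find concert pitch: the Bb trumpet sounds a major second below written, so F5 C5 A4 F5 G4 B5 sounds Eb5 Bb4 G4 Eb5 F4 A5.
Then write for Eb alto saxophone: it sounds a major sixth below written, so the part must be a major sixth above concert.
Eb5 → C6
Bb4 → G5
G4 → E5
Eb5 → C6
F4 → D5
A5 → F#6

C6 G5 E5 C6 D5 F#6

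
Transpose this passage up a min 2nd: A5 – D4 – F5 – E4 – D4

Bb5 Eb4 Gb5 F4 Eb4

A5: a second up reaches B, and 1 semitone makes it Bb5.
D4 up a minor second is Eb4.
F5: a second up reaches G, and 1 semitone makes it Gb5.
E4 up a minor second is F4.
A minor second up from D4 gives Eb4.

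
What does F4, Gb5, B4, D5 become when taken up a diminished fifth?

F4 becomes Cb5
Gb5 becomes Dbb6
B4 becomes F5
D5 becomes Ab5

Cb5 Dbb6 F5 Ab5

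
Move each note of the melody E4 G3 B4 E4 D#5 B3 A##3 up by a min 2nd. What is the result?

F4 Ab3 C5 F4 E5 C4 B#3

E4 up a minor second is F4.
G3: a second up reaches A, and 1 semitone makes it Ab3.
A minor second up from B4 gives C5.
A minor second up from E4 gives F4.
D#5 up a minor second is E5.
B3: a second up reaches C, and 1 semitone makes it C4.
A##3 up a minor second is B#3.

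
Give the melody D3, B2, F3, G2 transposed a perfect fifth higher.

A3 F#3 C4 D3

A perfect fifth up from D3 gives A3.
B2: a fifth up reaches F, and 7 semitones makes it F#3.
F3 up a perfect fifth is C4.
G2: a fifth up reaches D, and 7 semitones makes it D3.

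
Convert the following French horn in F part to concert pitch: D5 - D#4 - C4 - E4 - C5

G4 G#3 F3 A3 F4

The French horn in F sounds a perfect fifth below written, so transpose each written note down a perfect fifth.
D5 -> G4
D#4 -> G#3
C4 -> F3
E4 -> A3
C5 -> F4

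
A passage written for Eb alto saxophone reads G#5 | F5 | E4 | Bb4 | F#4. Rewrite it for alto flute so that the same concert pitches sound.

E5 Db5 C4 Gb4 D4

First find concert pitch: the Eb alto saxophone sounds a major sixth below written, so G#5 F5 E4 Bb4 F#4 sounds B4 Ab4 G3 Db4 A3.
Then write for alto flute: it sounds a perfect fourth below written, so the part must be a perfect fourth above concert.
B4 → E5
Ab4 → Db5
G3 → C4
Db4 → Gb4
A3 → D4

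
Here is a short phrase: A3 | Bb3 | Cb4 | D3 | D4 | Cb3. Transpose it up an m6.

F4 Gb4 Abb4 Bb3 Bb4 Abb3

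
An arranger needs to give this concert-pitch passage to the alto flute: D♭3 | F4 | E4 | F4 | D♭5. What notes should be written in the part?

Gb3 Bb4 A4 Bb4 Gb5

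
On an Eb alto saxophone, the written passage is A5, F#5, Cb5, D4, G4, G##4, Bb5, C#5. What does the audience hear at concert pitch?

The Eb alto saxophone sounds a major sixth below written, so transpose each written note down a major sixth.
A5 becomes C5
F#5 becomes A4
Cb5 becomes Ebb4
D4 becomes F3
G4 becomes Bb3
G##4 becomes B#3
Bb5 becomes Db5
C#5 becomes E4

C5 A4 Ebb4 F3 Bb3 B#3 Db5 E4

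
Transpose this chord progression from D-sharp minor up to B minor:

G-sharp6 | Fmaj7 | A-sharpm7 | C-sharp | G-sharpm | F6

E6 Dbmaj7 F#m7 A Em Db6

D-sharp minor up to B minor is a minor sixth; each chord root moves by that interval while the quality stays the same.
G-sharp6: root G-sharp up a minor sixth → E, giving E6.
Fmaj7: root F up a minor sixth → Db, giving Dbmaj7.
A-sharpm7: root A-sharp up a minor sixth → F#, giving F#m7.
C-sharp: root C-sharp up a minor sixth → A, giving A.
G-sharpm: root G-sharp up a minor sixth → E, giving Em.
F6: root F up a minor sixth → Db, giving Db6.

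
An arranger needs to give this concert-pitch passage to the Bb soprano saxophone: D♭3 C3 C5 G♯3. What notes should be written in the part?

Eb3 D3 D5 A#3

The Bb soprano saxophone sounds a major second below written, so the written part must be a major second above concert — transpose each note up.
Db3 → Eb3
C3 → D3
C5 → D5
G#3 → A#3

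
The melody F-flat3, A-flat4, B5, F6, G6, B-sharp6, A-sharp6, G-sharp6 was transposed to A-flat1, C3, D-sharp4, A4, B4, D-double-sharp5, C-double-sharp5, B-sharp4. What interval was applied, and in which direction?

down a minor thirteenth

From Fb3 to Ab1 is 13 letter names — a thirteenth of some quality.
Ab1 to Fb3 is 20 semitones, which makes it a minor thirteenth; the second version is lower, so the direction is down.
Checking another pair — G#6 → B#4 — gives the same interval.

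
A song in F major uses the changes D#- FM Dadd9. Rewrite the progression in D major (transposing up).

B#- DM Badd9

F major up to D major is a major sixth; each chord root moves by that interval while the quality stays the same.
D#-: root D# up a major sixth → B#, giving B#-.
FM: root F up a major sixth → D, giving DM.
Dadd9: root D up a major sixth → B, giving Badd9.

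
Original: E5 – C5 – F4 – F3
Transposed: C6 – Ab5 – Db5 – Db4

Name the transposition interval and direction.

Take the first pair: E5 → C6. E to C spans 6 letter names, so the interval is some kind of sixth.
E5 to C6 is 8 semitones, which makes it a minor sixth; the second version is higher, so the direction is up.
Checking another pair — F3 → Db4 — gives the same interval.

up a minor sixth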